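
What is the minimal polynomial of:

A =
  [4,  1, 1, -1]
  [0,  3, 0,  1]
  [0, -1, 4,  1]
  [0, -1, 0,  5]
x^3 - 12*x^2 + 48*x - 64

The characteristic polynomial is χ_A(x) = (x - 4)^4, so the eigenvalues are known. The minimal polynomial is
  m_A(x) = Π_λ (x − λ)^{k_λ}
where k_λ is the size of the *largest* Jordan block for λ (equivalently, the smallest k with (A − λI)^k v = 0 for every generalised eigenvector v of λ).

  λ = 4: largest Jordan block has size 3, contributing (x − 4)^3

So m_A(x) = (x - 4)^3 = x^3 - 12*x^2 + 48*x - 64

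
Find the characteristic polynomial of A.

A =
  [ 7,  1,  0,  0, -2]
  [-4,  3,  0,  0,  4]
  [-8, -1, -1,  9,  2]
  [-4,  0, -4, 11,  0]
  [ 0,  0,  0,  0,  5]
x^5 - 25*x^4 + 250*x^3 - 1250*x^2 + 3125*x - 3125

Expanding det(x·I − A) (e.g. by cofactor expansion or by noting that A is similar to its Jordan form J, which has the same characteristic polynomial as A) gives
  χ_A(x) = x^5 - 25*x^4 + 250*x^3 - 1250*x^2 + 3125*x - 3125
which factors as (x - 5)^5. The eigenvalues (with algebraic multiplicities) are λ = 5 with multiplicity 5.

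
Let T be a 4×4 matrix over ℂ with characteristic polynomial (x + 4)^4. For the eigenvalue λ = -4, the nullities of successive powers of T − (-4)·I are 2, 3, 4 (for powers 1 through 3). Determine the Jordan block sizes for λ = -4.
Block sizes for λ = -4: [3, 1]

From the dimensions of kernels of powers, the number of Jordan blocks of size at least j is d_j − d_{j−1} where d_j = dim ker(N^j) (with d_0 = 0). Computing the differences gives [2, 1, 1].
The number of blocks of size exactly k is (#blocks of size ≥ k) − (#blocks of size ≥ k + 1), so the partition is: 1 block(s) of size 1, 1 block(s) of size 3.
In nonincreasing order the block sizes are [3, 1].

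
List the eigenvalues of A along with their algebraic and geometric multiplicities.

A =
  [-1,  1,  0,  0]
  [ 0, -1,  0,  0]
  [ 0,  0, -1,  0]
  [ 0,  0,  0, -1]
λ = -1: alg = 4, geom = 3

Step 1 — factor the characteristic polynomial to read off the algebraic multiplicities:
  χ_A(x) = (x + 1)^4

Step 2 — compute geometric multiplicities via the rank-nullity identity g(λ) = n − rank(A − λI):
  rank(A − (-1)·I) = 1, so dim ker(A − (-1)·I) = n − 1 = 3

Summary:
  λ = -1: algebraic multiplicity = 4, geometric multiplicity = 3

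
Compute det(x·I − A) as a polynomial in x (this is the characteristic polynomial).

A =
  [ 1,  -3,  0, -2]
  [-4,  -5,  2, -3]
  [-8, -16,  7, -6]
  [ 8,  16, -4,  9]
x^4 - 12*x^3 + 54*x^2 - 108*x + 81

Expanding det(x·I − A) (e.g. by cofactor expansion or by noting that A is similar to its Jordan form J, which has the same characteristic polynomial as A) gives
  χ_A(x) = x^4 - 12*x^3 + 54*x^2 - 108*x + 81
which factors as (x - 3)^4. The eigenvalues (with algebraic multiplicities) are λ = 3 with multiplicity 4.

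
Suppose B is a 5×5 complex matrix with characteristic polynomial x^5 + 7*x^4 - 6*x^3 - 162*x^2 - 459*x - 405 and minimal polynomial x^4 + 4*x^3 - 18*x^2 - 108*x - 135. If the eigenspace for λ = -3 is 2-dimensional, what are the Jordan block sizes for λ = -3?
Block sizes for λ = -3: [3, 1]

Step 1 — from the characteristic polynomial, algebraic multiplicity of λ = -3 is 4. From dim ker(B − (-3)·I) = 2, there are exactly 2 Jordan blocks for λ = -3.
Step 2 — from the minimal polynomial, the factor (x + 3)^3 tells us the largest block for λ = -3 has size 3.
Step 3 — with total size 4, 2 blocks, and largest block 3, the block sizes (in nonincreasing order) are [3, 1].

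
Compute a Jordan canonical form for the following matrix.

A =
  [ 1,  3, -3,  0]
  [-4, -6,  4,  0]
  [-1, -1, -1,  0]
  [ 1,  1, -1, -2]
J_2(-2) ⊕ J_1(-2) ⊕ J_1(-2)

The characteristic polynomial is
  det(x·I − A) = x^4 + 8*x^3 + 24*x^2 + 32*x + 16 = (x + 2)^4

Eigenvalues and multiplicities (the geometric multiplicity of λ is n − rank(A − λI), which equals the number of Jordan blocks for λ):
  λ = -2: algebraic multiplicity = 4, geometric multiplicity = 3

Determining the block sizes for each eigenvalue:
  λ = -2: 3 blocks summing to 4 forces exactly one block of size 2 and the rest size 1 → block sizes [2, 1, 1]

Assembling the blocks gives a Jordan form
J =
  [-2,  1,  0,  0]
  [ 0, -2,  0,  0]
  [ 0,  0, -2,  0]
  [ 0,  0,  0, -2]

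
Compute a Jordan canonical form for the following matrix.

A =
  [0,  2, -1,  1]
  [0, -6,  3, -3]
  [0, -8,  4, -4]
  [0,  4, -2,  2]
J_2(0) ⊕ J_1(0) ⊕ J_1(0)

The characteristic polynomial is
  det(x·I − A) = x^4

Eigenvalues and multiplicities (the geometric multiplicity of λ is n − rank(A − λI), which equals the number of Jordan blocks for λ):
  λ = 0: algebraic multiplicity = 4, geometric multiplicity = 3

Determining the block sizes for each eigenvalue:
  λ = 0: 3 blocks summing to 4 forces exactly one block of size 2 and the rest size 1 → block sizes [2, 1, 1]

Assembling the blocks gives a Jordan form
J =
  [0, 1, 0, 0]
  [0, 0, 0, 0]
  [0, 0, 0, 0]
  [0, 0, 0, 0]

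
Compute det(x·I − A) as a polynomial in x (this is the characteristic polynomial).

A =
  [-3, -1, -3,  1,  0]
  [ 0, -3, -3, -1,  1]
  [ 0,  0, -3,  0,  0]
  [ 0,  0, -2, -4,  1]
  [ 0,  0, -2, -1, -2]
x^5 + 15*x^4 + 90*x^3 + 270*x^2 + 405*x + 243

Expanding det(x·I − A) (e.g. by cofactor expansion or by noting that A is similar to its Jordan form J, which has the same characteristic polynomial as A) gives
  χ_A(x) = x^5 + 15*x^4 + 90*x^3 + 270*x^2 + 405*x + 243
which factors as (x + 3)^5. The eigenvalues (with algebraic multiplicities) are λ = -3 with multiplicity 5.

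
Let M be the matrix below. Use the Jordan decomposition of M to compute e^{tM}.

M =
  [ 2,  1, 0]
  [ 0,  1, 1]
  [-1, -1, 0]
e^{tM} =
  [t^2*exp(t)/2 + t*exp(t) + exp(t), t^2*exp(t)/2 + t*exp(t), t^2*exp(t)/2]
  [-t^2*exp(t)/2, -t^2*exp(t)/2 + exp(t), -t^2*exp(t)/2 + t*exp(t)]
  [-t*exp(t), -t*exp(t), -t*exp(t) + exp(t)]

Strategy: write M = P · J · P⁻¹ where J is a Jordan canonical form, so e^{tM} = P · e^{tJ} · P⁻¹, and e^{tJ} can be computed block-by-block.

M has Jordan form
J =
  [1, 1, 0]
  [0, 1, 1]
  [0, 0, 1]
(up to reordering of blocks).

Per-block formulas:
  For a 3×3 Jordan block J_3(1): exp(t · J_3(1)) = e^(1t)·(I + t·N + (t^2/2)·N^2), where N is the 3×3 nilpotent shift.

After assembling e^{tJ} and conjugating by P, we get:

e^{tM} =
  [t^2*exp(t)/2 + t*exp(t) + exp(t), t^2*exp(t)/2 + t*exp(t), t^2*exp(t)/2]
  [-t^2*exp(t)/2, -t^2*exp(t)/2 + exp(t), -t^2*exp(t)/2 + t*exp(t)]
  [-t*exp(t), -t*exp(t), -t*exp(t) + exp(t)]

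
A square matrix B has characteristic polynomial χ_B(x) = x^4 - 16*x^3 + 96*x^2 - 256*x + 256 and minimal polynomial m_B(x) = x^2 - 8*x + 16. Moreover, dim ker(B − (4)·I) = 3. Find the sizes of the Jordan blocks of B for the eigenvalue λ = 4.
Block sizes for λ = 4: [2, 1, 1]

Step 1 — from the characteristic polynomial, algebraic multiplicity of λ = 4 is 4. From dim ker(B − (4)·I) = 3, there are exactly 3 Jordan blocks for λ = 4.
Step 2 — from the minimal polynomial, the factor (x − 4)^2 tells us the largest block for λ = 4 has size 2.
Step 3 — with total size 4, 3 blocks, and largest block 2, the block sizes (in nonincreasing order) are [2, 1, 1].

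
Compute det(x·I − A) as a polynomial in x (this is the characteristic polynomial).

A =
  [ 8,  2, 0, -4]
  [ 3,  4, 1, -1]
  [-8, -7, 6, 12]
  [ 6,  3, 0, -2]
x^4 - 16*x^3 + 96*x^2 - 256*x + 256

Expanding det(x·I − A) (e.g. by cofactor expansion or by noting that A is similar to its Jordan form J, which has the same characteristic polynomial as A) gives
  χ_A(x) = x^4 - 16*x^3 + 96*x^2 - 256*x + 256
which factors as (x - 4)^4. The eigenvalues (with algebraic multiplicities) are λ = 4 with multiplicity 4.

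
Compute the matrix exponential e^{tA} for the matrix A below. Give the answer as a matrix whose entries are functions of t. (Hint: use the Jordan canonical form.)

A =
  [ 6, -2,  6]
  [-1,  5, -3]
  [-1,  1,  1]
e^{tA} =
  [2*t*exp(4*t) + exp(4*t), -2*t*exp(4*t), 6*t*exp(4*t)]
  [-t*exp(4*t), t*exp(4*t) + exp(4*t), -3*t*exp(4*t)]
  [-t*exp(4*t), t*exp(4*t), -3*t*exp(4*t) + exp(4*t)]

Strategy: write A = P · J · P⁻¹ where J is a Jordan canonical form, so e^{tA} = P · e^{tJ} · P⁻¹, and e^{tJ} can be computed block-by-block.

A has Jordan form
J =
  [4, 1, 0]
  [0, 4, 0]
  [0, 0, 4]
(up to reordering of blocks).

Per-block formulas:
  For a 1×1 block at λ = 4: exp(t · [4]) = [e^(4t)].
  For a 2×2 Jordan block J_2(4): exp(t · J_2(4)) = e^(4t)·(I + t·N), where N is the 2×2 nilpotent shift.

After assembling e^{tJ} and conjugating by P, we get:

e^{tA} =
  [2*t*exp(4*t) + exp(4*t), -2*t*exp(4*t), 6*t*exp(4*t)]
  [-t*exp(4*t), t*exp(4*t) + exp(4*t), -3*t*exp(4*t)]
  [-t*exp(4*t), t*exp(4*t), -3*t*exp(4*t) + exp(4*t)]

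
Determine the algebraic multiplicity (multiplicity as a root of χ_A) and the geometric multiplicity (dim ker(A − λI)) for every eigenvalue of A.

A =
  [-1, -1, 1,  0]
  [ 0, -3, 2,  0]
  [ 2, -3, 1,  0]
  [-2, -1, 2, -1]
λ = -1: alg = 4, geom = 2

Step 1 — factor the characteristic polynomial to read off the algebraic multiplicities:
  χ_A(x) = (x + 1)^4

Step 2 — compute geometric multiplicities via the rank-nullity identity g(λ) = n − rank(A − λI):
  rank(A − (-1)·I) = 2, so dim ker(A − (-1)·I) = n − 2 = 2

Summary:
  λ = -1: algebraic multiplicity = 4, geometric multiplicity = 2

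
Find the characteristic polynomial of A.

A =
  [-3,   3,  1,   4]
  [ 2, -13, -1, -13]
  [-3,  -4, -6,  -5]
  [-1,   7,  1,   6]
x^4 + 16*x^3 + 96*x^2 + 256*x + 256

Expanding det(x·I − A) (e.g. by cofactor expansion or by noting that A is similar to its Jordan form J, which has the same characteristic polynomial as A) gives
  χ_A(x) = x^4 + 16*x^3 + 96*x^2 + 256*x + 256
which factors as (x + 4)^4. The eigenvalues (with algebraic multiplicities) are λ = -4 with multiplicity 4.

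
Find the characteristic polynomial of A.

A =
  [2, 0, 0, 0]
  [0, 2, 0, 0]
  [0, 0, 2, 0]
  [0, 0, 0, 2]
x^4 - 8*x^3 + 24*x^2 - 32*x + 16

Expanding det(x·I − A) (e.g. by cofactor expansion or by noting that A is similar to its Jordan form J, which has the same characteristic polynomial as A) gives
  χ_A(x) = x^4 - 8*x^3 + 24*x^2 - 32*x + 16
which factors as (x - 2)^4. The eigenvalues (with algebraic multiplicities) are λ = 2 with multiplicity 4.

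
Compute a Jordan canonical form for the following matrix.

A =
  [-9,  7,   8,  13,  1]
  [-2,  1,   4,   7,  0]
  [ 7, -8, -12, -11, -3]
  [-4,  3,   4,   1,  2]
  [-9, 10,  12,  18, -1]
J_3(-4) ⊕ J_2(-4)

The characteristic polynomial is
  det(x·I − A) = x^5 + 20*x^4 + 160*x^3 + 640*x^2 + 1280*x + 1024 = (x + 4)^5

Eigenvalues and multiplicities (the geometric multiplicity of λ is n − rank(A − λI), which equals the number of Jordan blocks for λ):
  λ = -4: algebraic multiplicity = 5, geometric multiplicity = 2

Determining the block sizes for each eigenvalue:
  λ = -4: with am = 5 and gm = 2, the partition is not yet determined (e.g. several partitions of 5 into 2 parts exist). Let N = A − (-4)·I. Computing rank(N^1) = 3, rank(N^2) = 1, rank(N^3) = 0; the number of blocks of size ≥ j is rank(N^{j−1}) − rank(N^j), giving [2, 2, 1]. So we have 1 block(s) of size 3, 1 block(s) of size 2 → block sizes [3, 2]

Assembling the blocks gives a Jordan form
J =
  [-4,  1,  0,  0,  0]
  [ 0, -4,  1,  0,  0]
  [ 0,  0, -4,  0,  0]
  [ 0,  0,  0, -4,  1]
  [ 0,  0,  0,  0, -4]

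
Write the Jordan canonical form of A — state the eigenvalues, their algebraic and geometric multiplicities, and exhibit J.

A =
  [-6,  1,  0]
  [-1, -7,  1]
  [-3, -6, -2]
J_3(-5)

The characteristic polynomial is
  det(x·I − A) = x^3 + 15*x^2 + 75*x + 125 = (x + 5)^3

Eigenvalues and multiplicities (the geometric multiplicity of λ is n − rank(A − λI), which equals the number of Jordan blocks for λ):
  λ = -5: algebraic multiplicity = 3, geometric multiplicity = 1

Determining the block sizes for each eigenvalue:
  λ = -5: one block (gm = 1), so the single block has size am = 3 → block sizes [3]

Assembling the blocks gives a Jordan form
J =
  [-5,  1,  0]
  [ 0, -5,  1]
  [ 0,  0, -5]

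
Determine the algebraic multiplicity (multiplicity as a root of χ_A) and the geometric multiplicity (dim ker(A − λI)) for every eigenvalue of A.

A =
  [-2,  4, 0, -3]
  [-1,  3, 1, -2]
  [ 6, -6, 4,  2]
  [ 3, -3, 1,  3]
λ = 2: alg = 4, geom = 2

Step 1 — factor the characteristic polynomial to read off the algebraic multiplicities:
  χ_A(x) = (x - 2)^4

Step 2 — compute geometric multiplicities via the rank-nullity identity g(λ) = n − rank(A − λI):
  rank(A − (2)·I) = 2, so dim ker(A − (2)·I) = n − 2 = 2

Summary:
  λ = 2: algebraic multiplicity = 4, geometric multiplicity = 2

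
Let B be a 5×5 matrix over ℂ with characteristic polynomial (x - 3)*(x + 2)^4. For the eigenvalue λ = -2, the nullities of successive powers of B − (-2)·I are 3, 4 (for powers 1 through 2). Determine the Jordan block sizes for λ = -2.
Block sizes for λ = -2: [2, 1, 1]

From the dimensions of kernels of powers, the number of Jordan blocks of size at least j is d_j − d_{j−1} where d_j = dim ker(N^j) (with d_0 = 0). Computing the differences gives [3, 1].
The number of blocks of size exactly k is (#blocks of size ≥ k) − (#blocks of size ≥ k + 1), so the partition is: 2 block(s) of size 1, 1 block(s) of size 2.
In nonincreasing order the block sizes are [2, 1, 1].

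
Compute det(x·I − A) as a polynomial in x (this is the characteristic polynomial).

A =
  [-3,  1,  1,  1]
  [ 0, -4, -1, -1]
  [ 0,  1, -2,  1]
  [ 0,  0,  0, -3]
x^4 + 12*x^3 + 54*x^2 + 108*x + 81

Expanding det(x·I − A) (e.g. by cofactor expansion or by noting that A is similar to its Jordan form J, which has the same characteristic polynomial as A) gives
  χ_A(x) = x^4 + 12*x^3 + 54*x^2 + 108*x + 81
which factors as (x + 3)^4. The eigenvalues (with algebraic multiplicities) are λ = -3 with multiplicity 4.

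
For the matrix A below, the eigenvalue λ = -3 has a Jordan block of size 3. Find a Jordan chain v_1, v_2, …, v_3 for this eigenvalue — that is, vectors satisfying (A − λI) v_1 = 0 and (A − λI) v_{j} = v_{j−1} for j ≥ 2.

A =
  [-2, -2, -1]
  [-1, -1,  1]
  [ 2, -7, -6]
A Jordan chain for λ = -3 of length 3:
v_1 = (1, -1, 3)ᵀ
v_2 = (1, -1, 2)ᵀ
v_3 = (1, 0, 0)ᵀ

Let N = A − (-3)·I. We want v_3 with N^3 v_3 = 0 but N^2 v_3 ≠ 0; then v_{j-1} := N · v_j for j = 3, …, 2.

Pick v_3 = (1, 0, 0)ᵀ.
Then v_2 = N · v_3 = (1, -1, 2)ᵀ.
Then v_1 = N · v_2 = (1, -1, 3)ᵀ.

Sanity check: (A − (-3)·I) v_1 = (0, 0, 0)ᵀ = 0. ✓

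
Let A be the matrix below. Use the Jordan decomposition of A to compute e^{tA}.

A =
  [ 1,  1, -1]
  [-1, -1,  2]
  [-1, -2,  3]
e^{tA} =
  [exp(t), t*exp(t), -t*exp(t)]
  [-t*exp(t), -t^2*exp(t)/2 - 2*t*exp(t) + exp(t), t^2*exp(t)/2 + 2*t*exp(t)]
  [-t*exp(t), -t^2*exp(t)/2 - 2*t*exp(t), t^2*exp(t)/2 + 2*t*exp(t) + exp(t)]

Strategy: write A = P · J · P⁻¹ where J is a Jordan canonical form, so e^{tA} = P · e^{tJ} · P⁻¹, and e^{tJ} can be computed block-by-block.

A has Jordan form
J =
  [1, 1, 0]
  [0, 1, 1]
  [0, 0, 1]
(up to reordering of blocks).

Per-block formulas:
  For a 3×3 Jordan block J_3(1): exp(t · J_3(1)) = e^(1t)·(I + t·N + (t^2/2)·N^2), where N is the 3×3 nilpotent shift.

After assembling e^{tJ} and conjugating by P, we get:

e^{tA} =
  [exp(t), t*exp(t), -t*exp(t)]
  [-t*exp(t), -t^2*exp(t)/2 - 2*t*exp(t) + exp(t), t^2*exp(t)/2 + 2*t*exp(t)]
  [-t*exp(t), -t^2*exp(t)/2 - 2*t*exp(t), t^2*exp(t)/2 + 2*t*exp(t) + exp(t)]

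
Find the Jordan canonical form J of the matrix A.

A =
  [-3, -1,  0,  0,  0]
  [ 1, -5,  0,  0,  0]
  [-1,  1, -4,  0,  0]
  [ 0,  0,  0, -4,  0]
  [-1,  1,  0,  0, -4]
J_2(-4) ⊕ J_1(-4) ⊕ J_1(-4) ⊕ J_1(-4)

The characteristic polynomial is
  det(x·I − A) = x^5 + 20*x^4 + 160*x^3 + 640*x^2 + 1280*x + 1024 = (x + 4)^5

Eigenvalues and multiplicities (the geometric multiplicity of λ is n − rank(A − λI), which equals the number of Jordan blocks for λ):
  λ = -4: algebraic multiplicity = 5, geometric multiplicity = 4

Determining the block sizes for each eigenvalue:
  λ = -4: 4 blocks summing to 5 forces exactly one block of size 2 and the rest size 1 → block sizes [2, 1, 1, 1]

Assembling the blocks gives a Jordan form
J =
  [-4,  1,  0,  0,  0]
  [ 0, -4,  0,  0,  0]
  [ 0,  0, -4,  0,  0]
  [ 0,  0,  0, -4,  0]
  [ 0,  0,  0,  0, -4]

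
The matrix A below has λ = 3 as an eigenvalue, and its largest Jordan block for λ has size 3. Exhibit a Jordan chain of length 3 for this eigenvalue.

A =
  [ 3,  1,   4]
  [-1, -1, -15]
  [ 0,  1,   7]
A Jordan chain for λ = 3 of length 3:
v_1 = (-1, 4, -1)ᵀ
v_2 = (0, -1, 0)ᵀ
v_3 = (1, 0, 0)ᵀ

Let N = A − (3)·I. We want v_3 with N^3 v_3 = 0 but N^2 v_3 ≠ 0; then v_{j-1} := N · v_j for j = 3, …, 2.

Pick v_3 = (1, 0, 0)ᵀ.
Then v_2 = N · v_3 = (0, -1, 0)ᵀ.
Then v_1 = N · v_2 = (-1, 4, -1)ᵀ.

Sanity check: (A − (3)·I) v_1 = (0, 0, 0)ᵀ = 0. ✓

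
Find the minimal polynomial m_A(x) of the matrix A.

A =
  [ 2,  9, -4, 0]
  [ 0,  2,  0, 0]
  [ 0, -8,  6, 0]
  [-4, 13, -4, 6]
x^3 - 10*x^2 + 28*x - 24

The characteristic polynomial is χ_A(x) = (x - 6)^2*(x - 2)^2, so the eigenvalues are known. The minimal polynomial is
  m_A(x) = Π_λ (x − λ)^{k_λ}
where k_λ is the size of the *largest* Jordan block for λ (equivalently, the smallest k with (A − λI)^k v = 0 for every generalised eigenvector v of λ).

  λ = 2: largest Jordan block has size 2, contributing (x − 2)^2
  λ = 6: largest Jordan block has size 1, contributing (x − 6)

So m_A(x) = (x - 6)*(x - 2)^2 = x^3 - 10*x^2 + 28*x - 24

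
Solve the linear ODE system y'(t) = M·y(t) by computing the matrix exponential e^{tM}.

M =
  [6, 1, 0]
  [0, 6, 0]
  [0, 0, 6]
e^{tM} =
  [exp(6*t), t*exp(6*t), 0]
  [0, exp(6*t), 0]
  [0, 0, exp(6*t)]

Strategy: write M = P · J · P⁻¹ where J is a Jordan canonical form, so e^{tM} = P · e^{tJ} · P⁻¹, and e^{tJ} can be computed block-by-block.

M has Jordan form
J =
  [6, 1, 0]
  [0, 6, 0]
  [0, 0, 6]
(up to reordering of blocks).

Per-block formulas:
  For a 1×1 block at λ = 6: exp(t · [6]) = [e^(6t)].
  For a 2×2 Jordan block J_2(6): exp(t · J_2(6)) = e^(6t)·(I + t·N), where N is the 2×2 nilpotent shift.

After assembling e^{tJ} and conjugating by P, we get:

e^{tM} =
  [exp(6*t), t*exp(6*t), 0]
  [0, exp(6*t), 0]
  [0, 0, exp(6*t)]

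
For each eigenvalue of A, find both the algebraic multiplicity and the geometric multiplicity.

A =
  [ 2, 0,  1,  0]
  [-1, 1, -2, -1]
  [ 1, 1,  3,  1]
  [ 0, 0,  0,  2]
λ = 2: alg = 4, geom = 2

Step 1 — factor the characteristic polynomial to read off the algebraic multiplicities:
  χ_A(x) = (x - 2)^4

Step 2 — compute geometric multiplicities via the rank-nullity identity g(λ) = n − rank(A − λI):
  rank(A − (2)·I) = 2, so dim ker(A − (2)·I) = n − 2 = 2

Summary:
  λ = 2: algebraic multiplicity = 4, geometric multiplicity = 2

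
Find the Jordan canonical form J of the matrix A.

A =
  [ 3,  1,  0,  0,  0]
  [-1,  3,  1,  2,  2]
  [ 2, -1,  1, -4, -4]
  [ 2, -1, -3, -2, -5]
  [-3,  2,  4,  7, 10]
J_3(3) ⊕ J_2(3)

The characteristic polynomial is
  det(x·I − A) = x^5 - 15*x^4 + 90*x^3 - 270*x^2 + 405*x - 243 = (x - 3)^5

Eigenvalues and multiplicities (the geometric multiplicity of λ is n − rank(A − λI), which equals the number of Jordan blocks for λ):
  λ = 3: algebraic multiplicity = 5, geometric multiplicity = 2

Determining the block sizes for each eigenvalue:
  λ = 3: with am = 5 and gm = 2, the partition is not yet determined (e.g. several partitions of 5 into 2 parts exist). Let N = A − (3)·I. Computing rank(N^1) = 3, rank(N^2) = 1, rank(N^3) = 0; the number of blocks of size ≥ j is rank(N^{j−1}) − rank(N^j), giving [2, 2, 1]. So we have 1 block(s) of size 3, 1 block(s) of size 2 → block sizes [3, 2]

Assembling the blocks gives a Jordan form
J =
  [3, 1, 0, 0, 0]
  [0, 3, 1, 0, 0]
  [0, 0, 3, 0, 0]
  [0, 0, 0, 3, 1]
  [0, 0, 0, 0, 3]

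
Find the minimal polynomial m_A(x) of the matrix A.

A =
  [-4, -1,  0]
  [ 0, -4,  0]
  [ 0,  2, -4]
x^2 + 8*x + 16

The characteristic polynomial is χ_A(x) = (x + 4)^3, so the eigenvalues are known. The minimal polynomial is
  m_A(x) = Π_λ (x − λ)^{k_λ}
where k_λ is the size of the *largest* Jordan block for λ (equivalently, the smallest k with (A − λI)^k v = 0 for every generalised eigenvector v of λ).

  λ = -4: largest Jordan block has size 2, contributing (x + 4)^2

So m_A(x) = (x + 4)^2 = x^2 + 8*x + 16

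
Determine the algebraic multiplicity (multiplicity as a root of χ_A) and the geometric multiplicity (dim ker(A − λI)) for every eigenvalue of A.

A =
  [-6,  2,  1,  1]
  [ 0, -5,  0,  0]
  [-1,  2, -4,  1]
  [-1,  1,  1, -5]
λ = -5: alg = 4, geom = 2

Step 1 — factor the characteristic polynomial to read off the algebraic multiplicities:
  χ_A(x) = (x + 5)^4

Step 2 — compute geometric multiplicities via the rank-nullity identity g(λ) = n − rank(A − λI):
  rank(A − (-5)·I) = 2, so dim ker(A − (-5)·I) = n − 2 = 2

Summary:
  λ = -5: algebraic multiplicity = 4, geometric multiplicity = 2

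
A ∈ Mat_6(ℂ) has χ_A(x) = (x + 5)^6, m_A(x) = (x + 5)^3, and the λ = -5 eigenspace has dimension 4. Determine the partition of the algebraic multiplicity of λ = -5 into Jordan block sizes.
Block sizes for λ = -5: [3, 1, 1, 1]

Step 1 — from the characteristic polynomial, algebraic multiplicity of λ = -5 is 6. From dim ker(A − (-5)·I) = 4, there are exactly 4 Jordan blocks for λ = -5.
Step 2 — from the minimal polynomial, the factor (x + 5)^3 tells us the largest block for λ = -5 has size 3.
Step 3 — with total size 6, 4 blocks, and largest block 3, the block sizes (in nonincreasing order) are [3, 1, 1, 1].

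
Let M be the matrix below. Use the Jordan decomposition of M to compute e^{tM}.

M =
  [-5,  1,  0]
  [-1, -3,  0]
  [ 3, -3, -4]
e^{tM} =
  [-t*exp(-4*t) + exp(-4*t), t*exp(-4*t), 0]
  [-t*exp(-4*t), t*exp(-4*t) + exp(-4*t), 0]
  [3*t*exp(-4*t), -3*t*exp(-4*t), exp(-4*t)]

Strategy: write M = P · J · P⁻¹ where J is a Jordan canonical form, so e^{tM} = P · e^{tJ} · P⁻¹, and e^{tJ} can be computed block-by-block.

M has Jordan form
J =
  [-4,  1,  0]
  [ 0, -4,  0]
  [ 0,  0, -4]
(up to reordering of blocks).

Per-block formulas:
  For a 1×1 block at λ = -4: exp(t · [-4]) = [e^(-4t)].
  For a 2×2 Jordan block J_2(-4): exp(t · J_2(-4)) = e^(-4t)·(I + t·N), where N is the 2×2 nilpotent shift.

After assembling e^{tJ} and conjugating by P, we get:

e^{tM} =
  [-t*exp(-4*t) + exp(-4*t), t*exp(-4*t), 0]
  [-t*exp(-4*t), t*exp(-4*t) + exp(-4*t), 0]
  [3*t*exp(-4*t), -3*t*exp(-4*t), exp(-4*t)]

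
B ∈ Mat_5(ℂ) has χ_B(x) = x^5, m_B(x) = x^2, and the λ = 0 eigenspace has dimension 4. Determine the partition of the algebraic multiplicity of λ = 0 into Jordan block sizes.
Block sizes for λ = 0: [2, 1, 1, 1]

Step 1 — from the characteristic polynomial, algebraic multiplicity of λ = 0 is 5. From dim ker(B − (0)·I) = 4, there are exactly 4 Jordan blocks for λ = 0.
Step 2 — from the minimal polynomial, the factor (x − 0)^2 tells us the largest block for λ = 0 has size 2.
Step 3 — with total size 5, 4 blocks, and largest block 2, the block sizes (in nonincreasing order) are [2, 1, 1, 1].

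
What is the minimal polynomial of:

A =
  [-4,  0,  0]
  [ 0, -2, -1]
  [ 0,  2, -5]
x^2 + 7*x + 12

The characteristic polynomial is χ_A(x) = (x + 3)*(x + 4)^2, so the eigenvalues are known. The minimal polynomial is
  m_A(x) = Π_λ (x − λ)^{k_λ}
where k_λ is the size of the *largest* Jordan block for λ (equivalently, the smallest k with (A − λI)^k v = 0 for every generalised eigenvector v of λ).

  λ = -4: largest Jordan block has size 1, contributing (x + 4)
  λ = -3: largest Jordan block has size 1, contributing (x + 3)

So m_A(x) = (x + 3)*(x + 4) = x^2 + 7*x + 12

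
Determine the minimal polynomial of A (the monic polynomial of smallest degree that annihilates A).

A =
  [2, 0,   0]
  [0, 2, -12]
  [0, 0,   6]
x^2 - 8*x + 12

The characteristic polynomial is χ_A(x) = (x - 6)*(x - 2)^2, so the eigenvalues are known. The minimal polynomial is
  m_A(x) = Π_λ (x − λ)^{k_λ}
where k_λ is the size of the *largest* Jordan block for λ (equivalently, the smallest k with (A − λI)^k v = 0 for every generalised eigenvector v of λ).

  λ = 2: largest Jordan block has size 1, contributing (x − 2)
  λ = 6: largest Jordan block has size 1, contributing (x − 6)

So m_A(x) = (x - 6)*(x - 2) = x^2 - 8*x + 12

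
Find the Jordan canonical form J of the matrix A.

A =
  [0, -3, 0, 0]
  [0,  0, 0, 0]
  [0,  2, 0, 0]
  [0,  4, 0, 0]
J_2(0) ⊕ J_1(0) ⊕ J_1(0)

The characteristic polynomial is
  det(x·I − A) = x^4

Eigenvalues and multiplicities (the geometric multiplicity of λ is n − rank(A − λI), which equals the number of Jordan blocks for λ):
  λ = 0: algebraic multiplicity = 4, geometric multiplicity = 3

Determining the block sizes for each eigenvalue:
  λ = 0: 3 blocks summing to 4 forces exactly one block of size 2 and the rest size 1 → block sizes [2, 1, 1]

Assembling the blocks gives a Jordan form
J =
  [0, 1, 0, 0]
  [0, 0, 0, 0]
  [0, 0, 0, 0]
  [0, 0, 0, 0]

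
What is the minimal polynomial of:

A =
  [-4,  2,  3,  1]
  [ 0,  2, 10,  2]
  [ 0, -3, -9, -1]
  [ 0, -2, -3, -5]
x^3 + 12*x^2 + 48*x + 64

The characteristic polynomial is χ_A(x) = (x + 4)^4, so the eigenvalues are known. The minimal polynomial is
  m_A(x) = Π_λ (x − λ)^{k_λ}
where k_λ is the size of the *largest* Jordan block for λ (equivalently, the smallest k with (A − λI)^k v = 0 for every generalised eigenvector v of λ).

  λ = -4: largest Jordan block has size 3, contributing (x + 4)^3

So m_A(x) = (x + 4)^3 = x^3 + 12*x^2 + 48*x + 64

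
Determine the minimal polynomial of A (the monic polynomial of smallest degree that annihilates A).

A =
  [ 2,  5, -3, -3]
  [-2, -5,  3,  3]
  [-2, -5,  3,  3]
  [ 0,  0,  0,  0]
x^2

The characteristic polynomial is χ_A(x) = x^4, so the eigenvalues are known. The minimal polynomial is
  m_A(x) = Π_λ (x − λ)^{k_λ}
where k_λ is the size of the *largest* Jordan block for λ (equivalently, the smallest k with (A − λI)^k v = 0 for every generalised eigenvector v of λ).

  λ = 0: largest Jordan block has size 2, contributing (x − 0)^2

So m_A(x) = x^2 = x^2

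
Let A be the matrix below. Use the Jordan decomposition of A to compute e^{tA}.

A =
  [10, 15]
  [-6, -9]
e^{tA} =
  [10*exp(t) - 9, 15*exp(t) - 15]
  [6 - 6*exp(t), 10 - 9*exp(t)]

Strategy: write A = P · J · P⁻¹ where J is a Jordan canonical form, so e^{tA} = P · e^{tJ} · P⁻¹, and e^{tJ} can be computed block-by-block.

A has Jordan form
J =
  [0, 0]
  [0, 1]
(up to reordering of blocks).

Per-block formulas:
  For a 1×1 block at λ = 0: exp(t · [0]) = [e^(0t)].
  For a 1×1 block at λ = 1: exp(t · [1]) = [e^(1t)].

After assembling e^{tJ} and conjugating by P, we get:

e^{tA} =
  [10*exp(t) - 9, 15*exp(t) - 15]
  [6 - 6*exp(t), 10 - 9*exp(t)]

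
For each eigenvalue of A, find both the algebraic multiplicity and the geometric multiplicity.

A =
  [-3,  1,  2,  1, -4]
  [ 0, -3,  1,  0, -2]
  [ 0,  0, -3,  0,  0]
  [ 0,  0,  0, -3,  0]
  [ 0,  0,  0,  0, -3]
λ = -3: alg = 5, geom = 3

Step 1 — factor the characteristic polynomial to read off the algebraic multiplicities:
  χ_A(x) = (x + 3)^5

Step 2 — compute geometric multiplicities via the rank-nullity identity g(λ) = n − rank(A − λI):
  rank(A − (-3)·I) = 2, so dim ker(A − (-3)·I) = n − 2 = 3

Summary:
  λ = -3: algebraic multiplicity = 5, geometric multiplicity = 3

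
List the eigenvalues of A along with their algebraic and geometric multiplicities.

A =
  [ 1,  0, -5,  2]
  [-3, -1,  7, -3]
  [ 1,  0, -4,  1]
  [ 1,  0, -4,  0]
λ = -1: alg = 4, geom = 2

Step 1 — factor the characteristic polynomial to read off the algebraic multiplicities:
  χ_A(x) = (x + 1)^4

Step 2 — compute geometric multiplicities via the rank-nullity identity g(λ) = n − rank(A − λI):
  rank(A − (-1)·I) = 2, so dim ker(A − (-1)·I) = n − 2 = 2

Summary:
  λ = -1: algebraic multiplicity = 4, geometric multiplicity = 2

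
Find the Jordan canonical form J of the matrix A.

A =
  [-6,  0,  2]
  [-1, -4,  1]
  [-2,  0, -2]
J_2(-4) ⊕ J_1(-4)

The characteristic polynomial is
  det(x·I − A) = x^3 + 12*x^2 + 48*x + 64 = (x + 4)^3

Eigenvalues and multiplicities (the geometric multiplicity of λ is n − rank(A − λI), which equals the number of Jordan blocks for λ):
  λ = -4: algebraic multiplicity = 3, geometric multiplicity = 2

Determining the block sizes for each eigenvalue:
  λ = -4: 2 blocks summing to 3 forces exactly one block of size 2 and the rest size 1 → block sizes [2, 1]

Assembling the blocks gives a Jordan form
J =
  [-4,  1,  0]
  [ 0, -4,  0]
  [ 0,  0, -4]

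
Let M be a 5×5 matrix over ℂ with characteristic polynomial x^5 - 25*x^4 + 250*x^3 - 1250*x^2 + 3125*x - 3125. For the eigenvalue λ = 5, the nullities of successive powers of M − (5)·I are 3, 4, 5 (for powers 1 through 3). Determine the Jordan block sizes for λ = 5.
Block sizes for λ = 5: [3, 1, 1]

From the dimensions of kernels of powers, the number of Jordan blocks of size at least j is d_j − d_{j−1} where d_j = dim ker(N^j) (with d_0 = 0). Computing the differences gives [3, 1, 1].
The number of blocks of size exactly k is (#blocks of size ≥ k) − (#blocks of size ≥ k + 1), so the partition is: 2 block(s) of size 1, 1 block(s) of size 3.
In nonincreasing order the block sizes are [3, 1, 1].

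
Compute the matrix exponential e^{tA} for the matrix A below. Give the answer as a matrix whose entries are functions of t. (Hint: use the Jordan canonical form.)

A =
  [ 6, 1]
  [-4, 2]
e^{tA} =
  [2*t*exp(4*t) + exp(4*t), t*exp(4*t)]
  [-4*t*exp(4*t), -2*t*exp(4*t) + exp(4*t)]

Strategy: write A = P · J · P⁻¹ where J is a Jordan canonical form, so e^{tA} = P · e^{tJ} · P⁻¹, and e^{tJ} can be computed block-by-block.

A has Jordan form
J =
  [4, 1]
  [0, 4]
(up to reordering of blocks).

Per-block formulas:
  For a 2×2 Jordan block J_2(4): exp(t · J_2(4)) = e^(4t)·(I + t·N), where N is the 2×2 nilpotent shift.

After assembling e^{tJ} and conjugating by P, we get:

e^{tA} =
  [2*t*exp(4*t) + exp(4*t), t*exp(4*t)]
  [-4*t*exp(4*t), -2*t*exp(4*t) + exp(4*t)]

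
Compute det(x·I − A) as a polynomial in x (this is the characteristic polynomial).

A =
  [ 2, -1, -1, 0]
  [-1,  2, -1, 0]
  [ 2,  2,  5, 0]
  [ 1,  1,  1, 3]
x^4 - 12*x^3 + 54*x^2 - 108*x + 81

Expanding det(x·I − A) (e.g. by cofactor expansion or by noting that A is similar to its Jordan form J, which has the same characteristic polynomial as A) gives
  χ_A(x) = x^4 - 12*x^3 + 54*x^2 - 108*x + 81
which factors as (x - 3)^4. The eigenvalues (with algebraic multiplicities) are λ = 3 with multiplicity 4.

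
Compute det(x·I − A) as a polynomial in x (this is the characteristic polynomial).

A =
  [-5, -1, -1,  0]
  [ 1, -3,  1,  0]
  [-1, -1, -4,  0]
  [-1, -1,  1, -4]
x^4 + 16*x^3 + 96*x^2 + 256*x + 256

Expanding det(x·I − A) (e.g. by cofactor expansion or by noting that A is similar to its Jordan form J, which has the same characteristic polynomial as A) gives
  χ_A(x) = x^4 + 16*x^3 + 96*x^2 + 256*x + 256
which factors as (x + 4)^4. The eigenvalues (with algebraic multiplicities) are λ = -4 with multiplicity 4.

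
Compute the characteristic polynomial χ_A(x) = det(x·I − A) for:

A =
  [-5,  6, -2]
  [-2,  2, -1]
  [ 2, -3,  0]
x^3 + 3*x^2 + 3*x + 1

Expanding det(x·I − A) (e.g. by cofactor expansion or by noting that A is similar to its Jordan form J, which has the same characteristic polynomial as A) gives
  χ_A(x) = x^3 + 3*x^2 + 3*x + 1
which factors as (x + 1)^3. The eigenvalues (with algebraic multiplicities) are λ = -1 with multiplicity 3.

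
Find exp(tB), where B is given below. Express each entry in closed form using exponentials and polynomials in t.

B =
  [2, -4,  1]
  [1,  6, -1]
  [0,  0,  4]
e^{tB} =
  [-2*t*exp(4*t) + exp(4*t), -4*t*exp(4*t), t^2*exp(4*t) + t*exp(4*t)]
  [t*exp(4*t), 2*t*exp(4*t) + exp(4*t), -t^2*exp(4*t)/2 - t*exp(4*t)]
  [0, 0, exp(4*t)]

Strategy: write B = P · J · P⁻¹ where J is a Jordan canonical form, so e^{tB} = P · e^{tJ} · P⁻¹, and e^{tJ} can be computed block-by-block.

B has Jordan form
J =
  [4, 1, 0]
  [0, 4, 1]
  [0, 0, 4]
(up to reordering of blocks).

Per-block formulas:
  For a 3×3 Jordan block J_3(4): exp(t · J_3(4)) = e^(4t)·(I + t·N + (t^2/2)·N^2), where N is the 3×3 nilpotent shift.

After assembling e^{tJ} and conjugating by P, we get:

e^{tB} =
  [-2*t*exp(4*t) + exp(4*t), -4*t*exp(4*t), t^2*exp(4*t) + t*exp(4*t)]
  [t*exp(4*t), 2*t*exp(4*t) + exp(4*t), -t^2*exp(4*t)/2 - t*exp(4*t)]
  [0, 0, exp(4*t)]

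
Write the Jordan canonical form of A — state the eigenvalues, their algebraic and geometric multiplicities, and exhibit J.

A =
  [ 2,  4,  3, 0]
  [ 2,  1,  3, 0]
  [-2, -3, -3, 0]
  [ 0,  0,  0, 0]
J_3(0) ⊕ J_1(0)

The characteristic polynomial is
  det(x·I − A) = x^4

Eigenvalues and multiplicities (the geometric multiplicity of λ is n − rank(A − λI), which equals the number of Jordan blocks for λ):
  λ = 0: algebraic multiplicity = 4, geometric multiplicity = 2

Determining the block sizes for each eigenvalue:
  λ = 0: with am = 4 and gm = 2, the partition is not yet determined (e.g. several partitions of 4 into 2 parts exist). Let N = A − (0)·I. Computing rank(N^1) = 2, rank(N^2) = 1, rank(N^3) = 0; the number of blocks of size ≥ j is rank(N^{j−1}) − rank(N^j), giving [2, 1, 1]. So we have 1 block(s) of size 3, 1 block(s) of size 1 → block sizes [3, 1]

Assembling the blocks gives a Jordan form
J =
  [0, 1, 0, 0]
  [0, 0, 1, 0]
  [0, 0, 0, 0]
  [0, 0, 0, 0]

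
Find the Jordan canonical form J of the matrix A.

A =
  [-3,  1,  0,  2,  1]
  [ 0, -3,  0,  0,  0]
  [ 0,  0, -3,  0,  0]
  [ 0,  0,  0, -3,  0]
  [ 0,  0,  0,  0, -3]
J_2(-3) ⊕ J_1(-3) ⊕ J_1(-3) ⊕ J_1(-3)

The characteristic polynomial is
  det(x·I − A) = x^5 + 15*x^4 + 90*x^3 + 270*x^2 + 405*x + 243 = (x + 3)^5

Eigenvalues and multiplicities (the geometric multiplicity of λ is n − rank(A − λI), which equals the number of Jordan blocks for λ):
  λ = -3: algebraic multiplicity = 5, geometric multiplicity = 4

Determining the block sizes for each eigenvalue:
  λ = -3: 4 blocks summing to 5 forces exactly one block of size 2 and the rest size 1 → block sizes [2, 1, 1, 1]

Assembling the blocks gives a Jordan form
J =
  [-3,  1,  0,  0,  0]
  [ 0, -3,  0,  0,  0]
  [ 0,  0, -3,  0,  0]
  [ 0,  0,  0, -3,  0]
  [ 0,  0,  0,  0, -3]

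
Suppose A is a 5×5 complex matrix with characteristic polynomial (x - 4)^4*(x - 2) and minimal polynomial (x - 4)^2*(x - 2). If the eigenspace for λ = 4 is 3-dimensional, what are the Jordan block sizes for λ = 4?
Block sizes for λ = 4: [2, 1, 1]

Step 1 — from the characteristic polynomial, algebraic multiplicity of λ = 4 is 4. From dim ker(A − (4)·I) = 3, there are exactly 3 Jordan blocks for λ = 4.
Step 2 — from the minimal polynomial, the factor (x − 4)^2 tells us the largest block for λ = 4 has size 2.
Step 3 — with total size 4, 3 blocks, and largest block 2, the block sizes (in nonincreasing order) are [2, 1, 1].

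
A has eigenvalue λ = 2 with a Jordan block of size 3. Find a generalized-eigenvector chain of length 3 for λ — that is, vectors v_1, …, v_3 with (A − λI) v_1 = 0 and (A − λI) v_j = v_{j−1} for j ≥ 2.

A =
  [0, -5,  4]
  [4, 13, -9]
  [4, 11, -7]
A Jordan chain for λ = 2 of length 3:
v_1 = (-1, 2, 2)ᵀ
v_2 = (-5, 11, 11)ᵀ
v_3 = (0, 1, 0)ᵀ

Let N = A − (2)·I. We want v_3 with N^3 v_3 = 0 but N^2 v_3 ≠ 0; then v_{j-1} := N · v_j for j = 3, …, 2.

Pick v_3 = (0, 1, 0)ᵀ.
Then v_2 = N · v_3 = (-5, 11, 11)ᵀ.
Then v_1 = N · v_2 = (-1, 2, 2)ᵀ.

Sanity check: (A − (2)·I) v_1 = (0, 0, 0)ᵀ = 0. ✓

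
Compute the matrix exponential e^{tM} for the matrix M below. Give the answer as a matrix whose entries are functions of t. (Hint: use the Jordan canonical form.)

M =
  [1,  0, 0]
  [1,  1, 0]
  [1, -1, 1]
e^{tM} =
  [exp(t), 0, 0]
  [t*exp(t), exp(t), 0]
  [-t^2*exp(t)/2 + t*exp(t), -t*exp(t), exp(t)]

Strategy: write M = P · J · P⁻¹ where J is a Jordan canonical form, so e^{tM} = P · e^{tJ} · P⁻¹, and e^{tJ} can be computed block-by-block.

M has Jordan form
J =
  [1, 1, 0]
  [0, 1, 1]
  [0, 0, 1]
(up to reordering of blocks).

Per-block formulas:
  For a 3×3 Jordan block J_3(1): exp(t · J_3(1)) = e^(1t)·(I + t·N + (t^2/2)·N^2), where N is the 3×3 nilpotent shift.

After assembling e^{tJ} and conjugating by P, we get:

e^{tM} =
  [exp(t), 0, 0]
  [t*exp(t), exp(t), 0]
  [-t^2*exp(t)/2 + t*exp(t), -t*exp(t), exp(t)]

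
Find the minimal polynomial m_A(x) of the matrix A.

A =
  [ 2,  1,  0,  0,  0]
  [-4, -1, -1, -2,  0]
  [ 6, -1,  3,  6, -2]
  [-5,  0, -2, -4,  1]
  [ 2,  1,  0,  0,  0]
x^3

The characteristic polynomial is χ_A(x) = x^5, so the eigenvalues are known. The minimal polynomial is
  m_A(x) = Π_λ (x − λ)^{k_λ}
where k_λ is the size of the *largest* Jordan block for λ (equivalently, the smallest k with (A − λI)^k v = 0 for every generalised eigenvector v of λ).

  λ = 0: largest Jordan block has size 3, contributing (x − 0)^3

So m_A(x) = x^3 = x^3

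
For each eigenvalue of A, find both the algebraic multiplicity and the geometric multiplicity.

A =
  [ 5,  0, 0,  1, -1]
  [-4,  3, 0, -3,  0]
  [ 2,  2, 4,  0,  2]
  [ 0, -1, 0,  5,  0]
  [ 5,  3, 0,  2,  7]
λ = 4: alg = 3, geom = 2; λ = 6: alg = 2, geom = 1

Step 1 — factor the characteristic polynomial to read off the algebraic multiplicities:
  χ_A(x) = (x - 6)^2*(x - 4)^3

Step 2 — compute geometric multiplicities via the rank-nullity identity g(λ) = n − rank(A − λI):
  rank(A − (4)·I) = 3, so dim ker(A − (4)·I) = n − 3 = 2
  rank(A − (6)·I) = 4, so dim ker(A − (6)·I) = n − 4 = 1

Summary:
  λ = 4: algebraic multiplicity = 3, geometric multiplicity = 2
  λ = 6: algebraic multiplicity = 2, geometric multiplicity = 1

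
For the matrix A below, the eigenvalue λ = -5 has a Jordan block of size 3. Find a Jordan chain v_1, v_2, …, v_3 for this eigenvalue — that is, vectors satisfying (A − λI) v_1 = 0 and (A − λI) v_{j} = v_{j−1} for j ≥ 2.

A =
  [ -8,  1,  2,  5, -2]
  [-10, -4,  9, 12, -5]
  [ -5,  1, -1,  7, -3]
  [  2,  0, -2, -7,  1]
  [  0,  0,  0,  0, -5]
A Jordan chain for λ = -5 of length 3:
v_1 = (-1, -1, -1, 0, 0)ᵀ
v_2 = (-3, -10, -5, 2, 0)ᵀ
v_3 = (1, 0, 0, 0, 0)ᵀ

Let N = A − (-5)·I. We want v_3 with N^3 v_3 = 0 but N^2 v_3 ≠ 0; then v_{j-1} := N · v_j for j = 3, …, 2.

Pick v_3 = (1, 0, 0, 0, 0)ᵀ.
Then v_2 = N · v_3 = (-3, -10, -5, 2, 0)ᵀ.
Then v_1 = N · v_2 = (-1, -1, -1, 0, 0)ᵀ.

Sanity check: (A − (-5)·I) v_1 = (0, 0, 0, 0, 0)ᵀ = 0. ✓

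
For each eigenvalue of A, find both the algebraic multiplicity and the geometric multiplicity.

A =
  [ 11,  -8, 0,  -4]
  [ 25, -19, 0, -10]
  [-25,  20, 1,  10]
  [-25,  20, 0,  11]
λ = 1: alg = 4, geom = 3

Step 1 — factor the characteristic polynomial to read off the algebraic multiplicities:
  χ_A(x) = (x - 1)^4

Step 2 — compute geometric multiplicities via the rank-nullity identity g(λ) = n − rank(A − λI):
  rank(A − (1)·I) = 1, so dim ker(A − (1)·I) = n − 1 = 3

Summary:
  λ = 1: algebraic multiplicity = 4, geometric multiplicity = 3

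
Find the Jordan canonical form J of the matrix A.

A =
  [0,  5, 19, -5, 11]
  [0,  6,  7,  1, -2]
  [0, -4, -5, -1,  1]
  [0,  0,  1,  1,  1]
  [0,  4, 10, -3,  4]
J_3(0) ⊕ J_2(3)

The characteristic polynomial is
  det(x·I − A) = x^5 - 6*x^4 + 9*x^3 = x^3*(x - 3)^2

Eigenvalues and multiplicities (the geometric multiplicity of λ is n − rank(A − λI), which equals the number of Jordan blocks for λ):
  λ = 0: algebraic multiplicity = 3, geometric multiplicity = 1
  λ = 3: algebraic multiplicity = 2, geometric multiplicity = 1

Determining the block sizes for each eigenvalue:
  λ = 0: one block (gm = 1), so the single block has size am = 3 → block sizes [3]
  λ = 3: one block (gm = 1), so the single block has size am = 2 → block sizes [2]

Assembling the blocks gives a Jordan form
J =
  [0, 1, 0, 0, 0]
  [0, 0, 1, 0, 0]
  [0, 0, 0, 0, 0]
  [0, 0, 0, 3, 1]
  [0, 0, 0, 0, 3]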